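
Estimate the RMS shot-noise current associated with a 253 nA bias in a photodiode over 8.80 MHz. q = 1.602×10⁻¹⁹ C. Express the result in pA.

I_n = √(2qI·B)
2qI·B = 2 × 1.602×10⁻¹⁹ × 2.53×10⁻⁷ × 8.80×10⁶ = 7.13×10⁻¹⁹ A²
I_n = √(7.13×10⁻¹⁹) = 8.45×10⁻¹⁰ A = 845 pA

845 pA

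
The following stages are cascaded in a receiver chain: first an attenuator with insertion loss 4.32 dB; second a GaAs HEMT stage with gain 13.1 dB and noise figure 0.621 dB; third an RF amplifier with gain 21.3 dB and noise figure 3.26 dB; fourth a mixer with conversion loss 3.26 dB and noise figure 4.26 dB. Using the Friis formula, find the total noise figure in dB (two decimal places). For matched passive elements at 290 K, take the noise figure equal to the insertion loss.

5.14 dB

Convert to linear (a loss of L dB is a gain of −L dB): F_i = 10^(NF_i/10), G_i = 10^(G_i,dB/10)
  Stage 1: F_1 = 10^(4.32/10) = 2.704, G_1 = 10^(−4.32/10) = 0.3698
  Stage 2: F_2 = 10^(0.621/10) = 1.154, G_2 = 10^(13.1/10) = 20.42
  Stage 3: F_3 = 10^(3.26/10) = 2.118, G_3 = 10^(21.3/10) = 134.9
  Stage 4: F_4 = 10^(4.26/10) = 2.667, G_4 = 10^(−3.26/10) = 0.4721
Friis cascade:
  F = 2.704 + (1.154 − 1)/0.3698 + (2.118 − 1)/7.551 + (2.667 − 1)/1019 = 3.269
NF = 10 log₁₀(3.269) = 5.14 dB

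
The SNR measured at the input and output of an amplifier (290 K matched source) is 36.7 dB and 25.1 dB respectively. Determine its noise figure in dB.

NF (dB) = SNR_in(dB) − SNR_out(dB) when the source is at T₀
NF = 36.7 − 25.1 = 11.6 dB

11.6 dB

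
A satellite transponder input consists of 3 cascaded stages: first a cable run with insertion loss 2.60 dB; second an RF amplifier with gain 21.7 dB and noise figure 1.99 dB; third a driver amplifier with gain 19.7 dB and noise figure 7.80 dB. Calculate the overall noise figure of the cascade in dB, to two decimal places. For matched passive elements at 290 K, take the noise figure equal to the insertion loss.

4.68 dB

Convert to linear (a loss of L dB is a gain of −L dB): F_i = 10^(NF_i/10), G_i = 10^(G_i,dB/10)
  Stage 1: F_1 = 10^(2.60/10) = 1.820, G_1 = 10^(−2.60/10) = 0.5495
  Stage 2: F_2 = 10^(1.99/10) = 1.581, G_2 = 10^(21.7/10) = 147.9
  Stage 3: F_3 = 10^(7.80/10) = 6.026, G_3 = 10^(19.7/10) = 93.33
Friis cascade:
  F = 1.820 + (1.581 − 1)/0.5495 + (6.026 − 1)/81.28 = 2.939
NF = 10 log₁₀(2.939) = 4.68 dB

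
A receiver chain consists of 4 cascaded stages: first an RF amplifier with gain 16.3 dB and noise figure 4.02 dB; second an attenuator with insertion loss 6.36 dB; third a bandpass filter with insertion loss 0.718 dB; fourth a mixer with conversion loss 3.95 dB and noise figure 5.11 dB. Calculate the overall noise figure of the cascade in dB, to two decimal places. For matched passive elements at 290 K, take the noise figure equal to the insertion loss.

4.61 dB

Convert to linear (a loss of L dB is a gain of −L dB): F_i = 10^(NF_i/10), G_i = 10^(G_i,dB/10)
  Stage 1: F_1 = 10^(4.02/10) = 2.523, G_1 = 10^(16.3/10) = 42.66
  Stage 2: F_2 = 10^(6.36/10) = 4.325, G_2 = 10^(−6.36/10) = 0.2312
  Stage 3: F_3 = 10^(0.718/10) = 1.180, G_3 = 10^(−0.718/10) = 0.8476
  Stage 4: F_4 = 10^(5.11/10) = 3.243, G_4 = 10^(−3.95/10) = 0.4027
Friis cascade:
  F = 2.523 + (4.325 − 1)/42.66 + (1.180 − 1)/9.863 + (3.243 − 1)/8.360 = 2.888
NF = 10 log₁₀(2.888) = 4.61 dB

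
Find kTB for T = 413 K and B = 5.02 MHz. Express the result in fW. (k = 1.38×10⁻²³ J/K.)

P_n = kTB = 1.38×10⁻²³ × 413 × 5.02×10⁶ = 2.86×10⁻¹⁴ W = 28.6 fW

28.6 fW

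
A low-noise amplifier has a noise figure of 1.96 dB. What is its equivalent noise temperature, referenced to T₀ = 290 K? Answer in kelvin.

165 K

F = 10^(1.96/10) = 1.57036
T_e = (F − 1)·T₀ = (1.57036 − 1) × 290 = 165 K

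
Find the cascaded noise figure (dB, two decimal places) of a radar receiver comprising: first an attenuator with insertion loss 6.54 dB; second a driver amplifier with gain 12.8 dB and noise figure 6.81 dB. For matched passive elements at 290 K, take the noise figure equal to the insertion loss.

Convert to linear (a loss of L dB is a gain of −L dB): F_i = 10^(NF_i/10), G_i = 10^(G_i,dB/10)
  Stage 1: F_1 = 10^(6.54/10) = 4.508, G_1 = 10^(−6.54/10) = 0.2218
  Stage 2: F_2 = 10^(6.81/10) = 4.797, G_2 = 10^(12.8/10) = 19.05
Friis cascade:
  F = 4.508 + (4.797 − 1)/0.2218 = 21.63
NF = 10 log₁₀(21.63) = 13.35 dB

13.35 dB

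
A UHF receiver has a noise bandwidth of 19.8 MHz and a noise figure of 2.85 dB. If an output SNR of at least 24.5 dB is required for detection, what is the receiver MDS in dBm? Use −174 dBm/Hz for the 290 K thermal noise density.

−73.7 dBm

Sensitivity = −174 + 10 log₁₀(B) + NF + SNR_min
= −174 + 72.97 + 2.85 + 24.5
= −73.68 dBm → −73.7 dBm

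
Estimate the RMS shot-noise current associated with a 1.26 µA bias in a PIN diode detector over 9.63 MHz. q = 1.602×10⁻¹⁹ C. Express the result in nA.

1.97 nA

I_n = √(2qI·B)
2qI·B = 2 × 1.602×10⁻¹⁹ × 1.26×10⁻⁶ × 9.63×10⁶ = 3.89×10⁻¹⁸ A²
I_n = √(3.89×10⁻¹⁸) = 1.97×10⁻⁹ A = 1.97 nA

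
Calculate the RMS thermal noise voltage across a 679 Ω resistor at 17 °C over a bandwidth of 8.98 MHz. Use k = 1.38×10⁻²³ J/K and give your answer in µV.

T = 17 °C + 273.15 = 290.15 K
V_n = √(4kTRB)
4kTRB = 4 × 1.38×10⁻²³ × 290.15 × 6.79×10² × 8.98×10⁶ = 9.77×10⁻¹¹ V²
V_n = √(9.77×10⁻¹¹) = 9.88×10⁻⁶ V = 9.88 µV

9.88 µV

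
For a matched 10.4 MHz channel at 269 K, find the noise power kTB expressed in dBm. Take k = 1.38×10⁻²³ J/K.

−104.1 dBm

P_n = kTB = 1.38×10⁻²³ × 269 × 1.04×10⁷ = 3.86×10⁻¹⁴ W
In dBm: 10 log₁₀(3.86×10⁻¹⁴ / 10⁻³) = −104.1 dBm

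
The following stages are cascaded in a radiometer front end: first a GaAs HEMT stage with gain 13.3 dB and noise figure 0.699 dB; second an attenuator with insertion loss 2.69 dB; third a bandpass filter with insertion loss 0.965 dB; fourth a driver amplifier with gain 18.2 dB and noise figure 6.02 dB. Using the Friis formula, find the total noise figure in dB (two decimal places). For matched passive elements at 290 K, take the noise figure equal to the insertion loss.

Convert to linear (a loss of L dB is a gain of −L dB): F_i = 10^(NF_i/10), G_i = 10^(G_i,dB/10)
  Stage 1: F_1 = 10^(0.699/10) = 1.175, G_1 = 10^(13.3/10) = 21.38
  Stage 2: F_2 = 10^(2.69/10) = 1.858, G_2 = 10^(−2.69/10) = 0.5383
  Stage 3: F_3 = 10^(0.965/10) = 1.249, G_3 = 10^(−0.965/10) = 0.8008
  Stage 4: F_4 = 10^(6.02/10) = 3.999, G_4 = 10^(18.2/10) = 66.07
Friis cascade:
  F = 1.175 + (1.858 − 1)/21.38 + (1.249 − 1)/11.51 + (3.999 − 1)/9.215 = 1.562
NF = 10 log₁₀(1.562) = 1.94 dB

1.94 dB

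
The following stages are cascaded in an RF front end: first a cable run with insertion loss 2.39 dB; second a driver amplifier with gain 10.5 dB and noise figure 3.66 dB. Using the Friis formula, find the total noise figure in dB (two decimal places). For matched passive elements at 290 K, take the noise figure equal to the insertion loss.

6.05 dB

Convert to linear (a loss of L dB is a gain of −L dB): F_i = 10^(NF_i/10), G_i = 10^(G_i,dB/10)
  Stage 1: F_1 = 10^(2.39/10) = 1.734, G_1 = 10^(−2.39/10) = 0.5768
  Stage 2: F_2 = 10^(3.66/10) = 2.323, G_2 = 10^(10.5/10) = 11.22
Friis cascade:
  F = 1.734 + (2.323 − 1)/0.5768 = 4.027
NF = 10 log₁₀(4.027) = 6.05 dB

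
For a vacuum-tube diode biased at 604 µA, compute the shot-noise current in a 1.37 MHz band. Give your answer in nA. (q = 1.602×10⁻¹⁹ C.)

16.3 nA

I_n = √(2qI·B)
2qI·B = 2 × 1.602×10⁻¹⁹ × 6.04×10⁻⁴ × 1.37×10⁶ = 2.65×10⁻¹⁶ A²
I_n = √(2.65×10⁻¹⁶) = 1.63×10⁻⁸ A = 16.3 nA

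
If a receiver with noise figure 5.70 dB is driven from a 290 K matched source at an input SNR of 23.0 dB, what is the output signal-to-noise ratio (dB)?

By definition F = SNR_in/SNR_out, so in dB: SNR_out = SNR_in − NF
SNR_out = 23.0 − 5.70 = 17.30 dB

17.30 dB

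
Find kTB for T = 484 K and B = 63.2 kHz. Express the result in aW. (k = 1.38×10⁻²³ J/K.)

P_n = kTB = 1.38×10⁻²³ × 484 × 6.32×10⁴ = 4.22×10⁻¹⁶ W = 422 aW

422 aW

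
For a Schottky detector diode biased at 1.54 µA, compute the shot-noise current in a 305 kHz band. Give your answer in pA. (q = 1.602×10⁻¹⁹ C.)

388 pA

I_n = √(2qI·B)
2qI·B = 2 × 1.602×10⁻¹⁹ × 1.54×10⁻⁶ × 3.05×10⁵ = 1.50×10⁻¹⁹ A²
I_n = √(1.50×10⁻¹⁹) = 3.88×10⁻¹⁰ A = 388 pA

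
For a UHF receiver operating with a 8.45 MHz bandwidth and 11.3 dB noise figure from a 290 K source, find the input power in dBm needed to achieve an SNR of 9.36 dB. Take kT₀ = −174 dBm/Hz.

−84.1 dBm

Sensitivity = −174 + 10 log₁₀(B) + NF + SNR_min
= −174 + 69.27 + 11.3 + 9.36
= −84.07 dBm → −84.1 dBm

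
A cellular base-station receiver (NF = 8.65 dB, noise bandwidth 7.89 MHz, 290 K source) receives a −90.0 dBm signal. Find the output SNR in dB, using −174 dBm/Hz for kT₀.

Noise floor: N = −174 + 10 log₁₀(B) + NF
10 log₁₀(7.89×10⁶) = 68.97 dB
N = −174 + 68.97 + 8.65 = −96.38 dBm
SNR = P_sig − N = −90.0 − (−96.38) = 6.38 dB → 6.4 dB

6.4 dB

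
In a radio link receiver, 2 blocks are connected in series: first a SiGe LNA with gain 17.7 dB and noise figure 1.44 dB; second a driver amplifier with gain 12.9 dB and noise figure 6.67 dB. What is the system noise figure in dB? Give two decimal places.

1.63 dB

Convert to linear (a loss of L dB is a gain of −L dB): F_i = 10^(NF_i/10), G_i = 10^(G_i,dB/10)
  Stage 1: F_1 = 10^(1.44/10) = 1.393, G_1 = 10^(17.7/10) = 58.88
  Stage 2: F_2 = 10^(6.67/10) = 4.645, G_2 = 10^(12.9/10) = 19.50
Friis cascade:
  F = 1.393 + (4.645 − 1)/58.88 = 1.455
NF = 10 log₁₀(1.455) = 1.63 dB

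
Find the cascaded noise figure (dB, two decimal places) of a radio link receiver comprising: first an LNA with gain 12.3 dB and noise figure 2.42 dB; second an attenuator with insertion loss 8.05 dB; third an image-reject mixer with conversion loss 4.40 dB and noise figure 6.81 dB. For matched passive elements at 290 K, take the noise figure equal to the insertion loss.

5.43 dB

Convert to linear (a loss of L dB is a gain of −L dB): F_i = 10^(NF_i/10), G_i = 10^(G_i,dB/10)
  Stage 1: F_1 = 10^(2.42/10) = 1.746, G_1 = 10^(12.3/10) = 16.98
  Stage 2: F_2 = 10^(8.05/10) = 6.383, G_2 = 10^(−8.05/10) = 0.1567
  Stage 3: F_3 = 10^(6.81/10) = 4.797, G_3 = 10^(−4.40/10) = 0.3631
Friis cascade:
  F = 1.746 + (6.383 − 1)/16.98 + (4.797 − 1)/2.661 = 3.490
NF = 10 log₁₀(3.490) = 5.43 dB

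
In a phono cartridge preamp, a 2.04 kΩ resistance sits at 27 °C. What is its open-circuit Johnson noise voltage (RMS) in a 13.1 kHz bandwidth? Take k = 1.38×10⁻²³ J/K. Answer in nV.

T = 27 °C + 273.15 = 300.15 K
V_n = √(4kTRB)
4kTRB = 4 × 1.38×10⁻²³ × 300.15 × 2.04×10³ × 1.31×10⁴ = 4.43×10⁻¹³ V²
V_n = √(4.43×10⁻¹³) = 6.65×10⁻⁷ V = 665 nV

665 nV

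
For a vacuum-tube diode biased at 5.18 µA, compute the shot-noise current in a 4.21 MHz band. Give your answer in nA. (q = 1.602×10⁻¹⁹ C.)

2.64 nA

I_n = √(2qI·B)
2qI·B = 2 × 1.602×10⁻¹⁹ × 5.18×10⁻⁶ × 4.21×10⁶ = 6.99×10⁻¹⁸ A²
I_n = √(6.99×10⁻¹⁸) = 2.64×10⁻⁹ A = 2.64 nA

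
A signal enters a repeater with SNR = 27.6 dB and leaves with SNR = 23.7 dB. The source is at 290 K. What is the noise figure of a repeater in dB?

3.9 dB

NF (dB) = SNR_in(dB) − SNR_out(dB) when the source is at T₀
NF = 27.6 − 23.7 = 3.9 dB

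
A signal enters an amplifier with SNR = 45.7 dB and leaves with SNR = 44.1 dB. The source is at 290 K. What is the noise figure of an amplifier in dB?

1.6 dB

NF (dB) = SNR_in(dB) − SNR_out(dB) when the source is at T₀
NF = 45.7 − 44.1 = 1.6 dB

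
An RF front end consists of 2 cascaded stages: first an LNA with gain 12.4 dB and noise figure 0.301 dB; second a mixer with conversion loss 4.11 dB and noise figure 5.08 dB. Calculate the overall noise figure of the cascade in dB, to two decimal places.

0.79 dB

Convert to linear (a loss of L dB is a gain of −L dB): F_i = 10^(NF_i/10), G_i = 10^(G_i,dB/10)
  Stage 1: F_1 = 10^(0.301/10) = 1.072, G_1 = 10^(12.4/10) = 17.38
  Stage 2: F_2 = 10^(5.08/10) = 3.221, G_2 = 10^(−4.11/10) = 0.3882
Friis cascade:
  F = 1.072 + (3.221 − 1)/17.38 = 1.200
NF = 10 log₁₀(1.200) = 0.79 dB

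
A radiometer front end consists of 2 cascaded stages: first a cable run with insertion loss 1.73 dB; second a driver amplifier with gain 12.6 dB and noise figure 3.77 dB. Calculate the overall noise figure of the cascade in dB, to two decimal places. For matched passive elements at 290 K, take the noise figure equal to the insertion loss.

5.50 dB

Convert to linear (a loss of L dB is a gain of −L dB): F_i = 10^(NF_i/10), G_i = 10^(G_i,dB/10)
  Stage 1: F_1 = 10^(1.73/10) = 1.489, G_1 = 10^(−1.73/10) = 0.6714
  Stage 2: F_2 = 10^(3.77/10) = 2.382, G_2 = 10^(12.6/10) = 18.20
Friis cascade:
  F = 1.489 + (2.382 − 1)/0.6714 = 3.548
NF = 10 log₁₀(3.548) = 5.50 dB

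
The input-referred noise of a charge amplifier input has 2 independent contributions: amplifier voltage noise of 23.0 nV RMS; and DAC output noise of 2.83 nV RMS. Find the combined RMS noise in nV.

Uncorrelated sources add in power (mean-square): V_tot = √(ΣV_i²)
V_tot = √[(2.30×10⁻⁸)² + (2.83×10⁻⁹)²] = 2.32×10⁻⁸ V = 23.2 nV

23.2 nV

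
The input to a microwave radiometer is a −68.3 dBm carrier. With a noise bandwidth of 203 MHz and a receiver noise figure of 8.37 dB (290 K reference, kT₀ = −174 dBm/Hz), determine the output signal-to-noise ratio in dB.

Noise floor: N = −174 + 10 log₁₀(B) + NF
10 log₁₀(2.03×10⁸) = 83.07 dB
N = −174 + 83.07 + 8.37 = −82.56 dBm
SNR = P_sig − N = −68.3 − (−82.56) = 14.26 dB → 14.3 dB

14.3 dB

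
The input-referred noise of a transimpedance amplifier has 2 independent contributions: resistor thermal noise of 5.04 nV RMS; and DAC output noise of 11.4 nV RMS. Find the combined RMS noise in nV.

12.5 nV

Uncorrelated sources add in power (mean-square): V_tot = √(ΣV_i²)
V_tot = √[(5.04×10⁻⁹)² + (1.14×10⁻⁸)²] = 1.25×10⁻⁸ V = 12.5 nV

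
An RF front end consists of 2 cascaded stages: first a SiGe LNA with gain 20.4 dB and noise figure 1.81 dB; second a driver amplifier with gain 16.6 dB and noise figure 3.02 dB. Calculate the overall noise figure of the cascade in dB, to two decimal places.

1.84 dB

Convert to linear (a loss of L dB is a gain of −L dB): F_i = 10^(NF_i/10), G_i = 10^(G_i,dB/10)
  Stage 1: F_1 = 10^(1.81/10) = 1.517, G_1 = 10^(20.4/10) = 109.6
  Stage 2: F_2 = 10^(3.02/10) = 2.004, G_2 = 10^(16.6/10) = 45.71
Friis cascade:
  F = 1.517 + (2.004 − 1)/109.6 = 1.526
NF = 10 log₁₀(1.526) = 1.84 dB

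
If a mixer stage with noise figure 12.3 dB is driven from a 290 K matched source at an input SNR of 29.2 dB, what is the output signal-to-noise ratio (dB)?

By definition F = SNR_in/SNR_out, so in dB: SNR_out = SNR_in − NF
SNR_out = 29.2 − 12.3 = 16.9 dB

16.9 dB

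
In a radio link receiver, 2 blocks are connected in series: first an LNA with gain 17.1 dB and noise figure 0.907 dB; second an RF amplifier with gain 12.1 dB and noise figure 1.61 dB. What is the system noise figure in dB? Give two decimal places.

Convert to linear (a loss of L dB is a gain of −L dB): F_i = 10^(NF_i/10), G_i = 10^(G_i,dB/10)
  Stage 1: F_1 = 10^(0.907/10) = 1.232, G_1 = 10^(17.1/10) = 51.29
  Stage 2: F_2 = 10^(1.61/10) = 1.449, G_2 = 10^(12.1/10) = 16.22
Friis cascade:
  F = 1.232 + (1.449 − 1)/51.29 = 1.241
NF = 10 log₁₀(1.241) = 0.94 dB

0.94 dB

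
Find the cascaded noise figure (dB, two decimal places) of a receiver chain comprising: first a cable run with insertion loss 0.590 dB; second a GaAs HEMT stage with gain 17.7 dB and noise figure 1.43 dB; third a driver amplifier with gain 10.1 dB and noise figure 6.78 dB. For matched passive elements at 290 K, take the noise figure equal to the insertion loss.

Convert to linear (a loss of L dB is a gain of −L dB): F_i = 10^(NF_i/10), G_i = 10^(G_i,dB/10)
  Stage 1: F_1 = 10^(0.590/10) = 1.146, G_1 = 10^(−0.590/10) = 0.8730
  Stage 2: F_2 = 10^(1.43/10) = 1.390, G_2 = 10^(17.7/10) = 58.88
  Stage 3: F_3 = 10^(6.78/10) = 4.764, G_3 = 10^(10.1/10) = 10.23
Friis cascade:
  F = 1.146 + (1.390 − 1)/0.8730 + (4.764 − 1)/51.40 = 1.665
NF = 10 log₁₀(1.665) = 2.22 dB

2.22 dB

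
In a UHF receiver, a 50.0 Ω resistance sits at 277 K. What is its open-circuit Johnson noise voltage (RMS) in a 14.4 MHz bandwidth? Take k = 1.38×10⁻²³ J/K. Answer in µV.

V_n = √(4kTRB)
4kTRB = 4 × 1.38×10⁻²³ × 277 × 5.00×10¹ × 1.44×10⁷ = 1.10×10⁻¹¹ V²
V_n = √(1.10×10⁻¹¹) = 3.32×10⁻⁶ V = 3.32 µV

3.32 µV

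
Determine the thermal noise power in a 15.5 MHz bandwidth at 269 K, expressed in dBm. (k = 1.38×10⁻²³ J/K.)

−102.4 dBm

P_n = kTB = 1.38×10⁻²³ × 269 × 1.55×10⁷ = 5.75×10⁻¹⁴ W
In dBm: 10 log₁₀(5.75×10⁻¹⁴ / 10⁻³) = −102.4 dBm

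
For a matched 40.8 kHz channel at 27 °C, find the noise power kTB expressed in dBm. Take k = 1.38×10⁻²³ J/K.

T = 27 °C + 273.15 = 300.15 K
P_n = kTB = 1.38×10⁻²³ × 300.15 × 4.08×10⁴ = 1.69×10⁻¹⁶ W
In dBm: 10 log₁₀(1.69×10⁻¹⁶ / 10⁻³) = −127.7 dBm

−127.7 dBm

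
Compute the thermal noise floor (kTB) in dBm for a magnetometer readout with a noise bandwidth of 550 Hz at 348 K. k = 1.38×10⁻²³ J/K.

P_n = kTB = 1.38×10⁻²³ × 348 × 5.50×10² = 2.64×10⁻¹⁸ W
In dBm: 10 log₁₀(2.64×10⁻¹⁸ / 10⁻³) = −145.8 dBm

−145.8 dBm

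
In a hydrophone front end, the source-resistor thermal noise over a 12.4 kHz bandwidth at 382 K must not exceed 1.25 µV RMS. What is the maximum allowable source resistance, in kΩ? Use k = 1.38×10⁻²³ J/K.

Johnson–Nyquist: V_n = √(4kTRB) ⇒ R = V_n² / (4kTB)
4kTB = 4 × 1.38×10⁻²³ × 382 × 1.24×10⁴ = 2.61×10⁻¹⁶
R = (1.25×10⁻⁶)² / 2.61×10⁻¹⁶ = 5.98×10³ Ω = 5.98 kΩ

5.98 kΩ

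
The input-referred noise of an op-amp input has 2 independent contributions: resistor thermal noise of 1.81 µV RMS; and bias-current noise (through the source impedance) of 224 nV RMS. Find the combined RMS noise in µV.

Uncorrelated sources add in power (mean-square): V_tot = √(ΣV_i²)
V_tot = √[(1.81×10⁻⁶)² + (2.24×10⁻⁷)²] = 1.82×10⁻⁶ V = 1.82 µV

1.82 µV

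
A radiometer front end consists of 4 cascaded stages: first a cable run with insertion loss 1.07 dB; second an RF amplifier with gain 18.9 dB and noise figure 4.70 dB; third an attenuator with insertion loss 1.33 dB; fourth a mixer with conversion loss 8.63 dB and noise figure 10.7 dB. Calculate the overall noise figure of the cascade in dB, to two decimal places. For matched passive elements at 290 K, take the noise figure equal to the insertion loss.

6.04 dB

Convert to linear (a loss of L dB is a gain of −L dB): F_i = 10^(NF_i/10), G_i = 10^(G_i,dB/10)
  Stage 1: F_1 = 10^(1.07/10) = 1.279, G_1 = 10^(−1.07/10) = 0.7816
  Stage 2: F_2 = 10^(4.70/10) = 2.951, G_2 = 10^(18.9/10) = 77.62
  Stage 3: F_3 = 10^(1.33/10) = 1.358, G_3 = 10^(−1.33/10) = 0.7362
  Stage 4: F_4 = 10^(10.7/10) = 11.75, G_4 = 10^(−8.63/10) = 0.1371
Friis cascade:
  F = 1.279 + (2.951 − 1)/0.7816 + (1.358 − 1)/60.67 + (11.75 − 1)/44.67 = 4.022
NF = 10 log₁₀(4.022) = 6.04 dB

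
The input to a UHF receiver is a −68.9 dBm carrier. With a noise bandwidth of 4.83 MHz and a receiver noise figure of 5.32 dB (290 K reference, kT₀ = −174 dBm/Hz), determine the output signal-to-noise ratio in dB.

Noise floor: N = −174 + 10 log₁₀(B) + NF
10 log₁₀(4.83×10⁶) = 66.84 dB
N = −174 + 66.84 + 5.32 = −101.84 dBm
SNR = P_sig − N = −68.9 − (−101.84) = 32.94 dB → 32.9 dB

32.9 dB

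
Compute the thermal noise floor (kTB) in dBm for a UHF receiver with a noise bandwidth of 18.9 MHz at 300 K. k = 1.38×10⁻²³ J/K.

−101.1 dBm

P_n = kTB = 1.38×10⁻²³ × 300 × 1.89×10⁷ = 7.82×10⁻¹⁴ W
In dBm: 10 log₁₀(7.82×10⁻¹⁴ / 10⁻³) = −101.1 dBm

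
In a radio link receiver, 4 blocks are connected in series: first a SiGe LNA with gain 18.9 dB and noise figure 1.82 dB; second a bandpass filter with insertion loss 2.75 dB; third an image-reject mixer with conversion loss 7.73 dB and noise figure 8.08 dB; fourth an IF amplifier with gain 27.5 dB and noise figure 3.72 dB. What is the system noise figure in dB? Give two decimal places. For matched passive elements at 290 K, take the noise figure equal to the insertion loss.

2.69 dB

Convert to linear (a loss of L dB is a gain of −L dB): F_i = 10^(NF_i/10), G_i = 10^(G_i,dB/10)
  Stage 1: F_1 = 10^(1.82/10) = 1.521, G_1 = 10^(18.9/10) = 77.62
  Stage 2: F_2 = 10^(2.75/10) = 1.884, G_2 = 10^(−2.75/10) = 0.5309
  Stage 3: F_3 = 10^(8.08/10) = 6.427, G_3 = 10^(−7.73/10) = 0.1687
  Stage 4: F_4 = 10^(3.72/10) = 2.355, G_4 = 10^(27.5/10) = 562.3
Friis cascade:
  F = 1.521 + (1.884 − 1)/77.62 + (6.427 − 1)/41.21 + (2.355 − 1)/6.950 = 1.859
NF = 10 log₁₀(1.859) = 2.69 dB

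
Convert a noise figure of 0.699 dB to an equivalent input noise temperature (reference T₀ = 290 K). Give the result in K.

50.6 K

F = 10^(0.699/10) = 1.17463
T_e = (F − 1)·T₀ = (1.17463 − 1) × 290 = 50.6 K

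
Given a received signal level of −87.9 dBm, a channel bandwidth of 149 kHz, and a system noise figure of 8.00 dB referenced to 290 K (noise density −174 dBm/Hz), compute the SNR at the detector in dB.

Noise floor: N = −174 + 10 log₁₀(B) + NF
10 log₁₀(1.49×10⁵) = 51.73 dB
N = −174 + 51.73 + 8.00 = −114.27 dBm
SNR = P_sig − N = −87.9 − (−114.27) = 26.37 dB → 26.4 dB

26.4 dB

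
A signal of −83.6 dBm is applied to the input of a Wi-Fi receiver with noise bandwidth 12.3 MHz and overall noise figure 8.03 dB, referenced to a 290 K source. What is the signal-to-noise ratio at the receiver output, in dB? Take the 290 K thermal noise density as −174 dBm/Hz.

Noise floor: N = −174 + 10 log₁₀(B) + NF
10 log₁₀(1.23×10⁷) = 70.9 dB
N = −174 + 70.9 + 8.03 = −95.07 dBm
SNR = P_sig − N = −83.6 − (−95.07) = 11.47 dB → 11.5 dB

11.5 dB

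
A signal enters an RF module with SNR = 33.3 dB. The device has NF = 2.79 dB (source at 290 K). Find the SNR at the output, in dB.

30.51 dB

By definition F = SNR_in/SNR_out, so in dB: SNR_out = SNR_in − NF
SNR_out = 33.3 − 2.79 = 30.51 dB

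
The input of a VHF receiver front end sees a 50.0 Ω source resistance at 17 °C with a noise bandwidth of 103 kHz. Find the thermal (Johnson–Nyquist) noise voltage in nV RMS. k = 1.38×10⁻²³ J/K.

T = 17 °C + 273.15 = 290.15 K
V_n = √(4kTRB)
4kTRB = 4 × 1.38×10⁻²³ × 290.15 × 5.00×10¹ × 1.03×10⁵ = 8.25×10⁻¹⁴ V²
V_n = √(8.25×10⁻¹⁴) = 2.87×10⁻⁷ V = 287 nV

287 nV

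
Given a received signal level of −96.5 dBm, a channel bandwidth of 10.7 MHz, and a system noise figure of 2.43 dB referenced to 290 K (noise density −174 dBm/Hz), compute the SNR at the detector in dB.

4.8 dB

Noise floor: N = −174 + 10 log₁₀(B) + NF
10 log₁₀(1.07×10⁷) = 70.29 dB
N = −174 + 70.29 + 2.43 = −101.28 dBm
SNR = P_sig − N = −96.5 − (−101.28) = 4.78 dB → 4.8 dB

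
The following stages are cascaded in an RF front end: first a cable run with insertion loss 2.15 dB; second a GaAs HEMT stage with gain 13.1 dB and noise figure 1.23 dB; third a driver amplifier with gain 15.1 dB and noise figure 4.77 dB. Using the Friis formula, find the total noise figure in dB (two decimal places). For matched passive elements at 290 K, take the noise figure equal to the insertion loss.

3.69 dB

Convert to linear (a loss of L dB is a gain of −L dB): F_i = 10^(NF_i/10), G_i = 10^(G_i,dB/10)
  Stage 1: F_1 = 10^(2.15/10) = 1.641, G_1 = 10^(−2.15/10) = 0.6095
  Stage 2: F_2 = 10^(1.23/10) = 1.327, G_2 = 10^(13.1/10) = 20.42
  Stage 3: F_3 = 10^(4.77/10) = 2.999, G_3 = 10^(15.1/10) = 32.36
Friis cascade:
  F = 1.641 + (1.327 − 1)/0.6095 + (2.999 − 1)/12.45 = 2.338
NF = 10 log₁₀(2.338) = 3.69 dB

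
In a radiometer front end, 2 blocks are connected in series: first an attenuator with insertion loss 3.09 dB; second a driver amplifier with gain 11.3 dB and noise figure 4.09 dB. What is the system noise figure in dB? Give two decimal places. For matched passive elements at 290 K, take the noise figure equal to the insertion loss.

Convert to linear (a loss of L dB is a gain of −L dB): F_i = 10^(NF_i/10), G_i = 10^(G_i,dB/10)
  Stage 1: F_1 = 10^(3.09/10) = 2.037, G_1 = 10^(−3.09/10) = 0.4909
  Stage 2: F_2 = 10^(4.09/10) = 2.564, G_2 = 10^(11.3/10) = 13.49
Friis cascade:
  F = 2.037 + (2.564 − 1)/0.4909 = 5.224
NF = 10 log₁₀(5.224) = 7.18 dB

7.18 dB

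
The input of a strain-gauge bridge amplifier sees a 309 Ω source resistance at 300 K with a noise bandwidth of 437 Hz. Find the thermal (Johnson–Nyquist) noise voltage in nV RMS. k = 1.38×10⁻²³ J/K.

47.3 nV

V_n = √(4kTRB)
4kTRB = 4 × 1.38×10⁻²³ × 300 × 3.09×10² × 4.37×10² = 2.24×10⁻¹⁵ V²
V_n = √(2.24×10⁻¹⁵) = 4.73×10⁻⁸ V = 47.3 nV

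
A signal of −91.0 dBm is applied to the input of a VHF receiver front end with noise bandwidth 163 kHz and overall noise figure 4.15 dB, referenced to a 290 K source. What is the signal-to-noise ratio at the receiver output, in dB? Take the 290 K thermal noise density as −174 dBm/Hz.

26.7 dB

Noise floor: N = −174 + 10 log₁₀(B) + NF
10 log₁₀(1.63×10⁵) = 52.12 dB
N = −174 + 52.12 + 4.15 = −117.73 dBm
SNR = P_sig − N = −91.0 − (−117.73) = 26.73 dB → 26.7 dB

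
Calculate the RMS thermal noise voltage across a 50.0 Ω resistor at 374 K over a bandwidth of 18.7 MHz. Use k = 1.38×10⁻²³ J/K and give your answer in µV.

V_n = √(4kTRB)
4kTRB = 4 × 1.38×10⁻²³ × 374 × 5.00×10¹ × 1.87×10⁷ = 1.93×10⁻¹¹ V²
V_n = √(1.93×10⁻¹¹) = 4.39×10⁻⁶ V = 4.39 µV

4.39 µV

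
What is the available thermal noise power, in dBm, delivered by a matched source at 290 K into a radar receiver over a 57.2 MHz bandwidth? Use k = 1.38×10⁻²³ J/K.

−96.4 dBm

P_n = kTB = 1.38×10⁻²³ × 290 × 5.72×10⁷ = 2.29×10⁻¹³ W
In dBm: 10 log₁₀(2.29×10⁻¹³ / 10⁻³) = −96.4 dBm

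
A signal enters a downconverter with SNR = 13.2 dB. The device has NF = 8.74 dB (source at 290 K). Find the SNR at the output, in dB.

4.46 dB

By definition F = SNR_in/SNR_out, so in dB: SNR_out = SNR_in − NF
SNR_out = 13.2 − 8.74 = 4.46 dB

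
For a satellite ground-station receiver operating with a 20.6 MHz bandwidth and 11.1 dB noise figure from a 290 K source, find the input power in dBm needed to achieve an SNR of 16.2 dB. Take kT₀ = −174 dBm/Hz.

−73.6 dBm

Sensitivity = −174 + 10 log₁₀(B) + NF + SNR_min
= −174 + 73.14 + 11.1 + 16.2
= −73.56 dBm → −73.6 dBm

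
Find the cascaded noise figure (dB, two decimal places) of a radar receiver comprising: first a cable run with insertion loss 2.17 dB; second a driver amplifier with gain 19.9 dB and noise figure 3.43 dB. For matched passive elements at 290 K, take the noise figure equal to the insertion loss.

Convert to linear (a loss of L dB is a gain of −L dB): F_i = 10^(NF_i/10), G_i = 10^(G_i,dB/10)
  Stage 1: F_1 = 10^(2.17/10) = 1.648, G_1 = 10^(−2.17/10) = 0.6067
  Stage 2: F_2 = 10^(3.43/10) = 2.203, G_2 = 10^(19.9/10) = 97.72
Friis cascade:
  F = 1.648 + (2.203 − 1)/0.6067 = 3.631
NF = 10 log₁₀(3.631) = 5.60 dB

5.60 dB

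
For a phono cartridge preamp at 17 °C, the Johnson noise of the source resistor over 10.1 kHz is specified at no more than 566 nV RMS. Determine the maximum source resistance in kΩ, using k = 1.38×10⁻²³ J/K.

1.98 kΩ

T = 17 °C + 273.15 = 290.15 K
Johnson–Nyquist: V_n = √(4kTRB) ⇒ R = V_n² / (4kTB)
4kTB = 4 × 1.38×10⁻²³ × 290.15 × 1.01×10⁴ = 1.62×10⁻¹⁶
R = (5.66×10⁻⁷)² / 1.62×10⁻¹⁶ = 1.98×10³ Ω = 1.98 kΩ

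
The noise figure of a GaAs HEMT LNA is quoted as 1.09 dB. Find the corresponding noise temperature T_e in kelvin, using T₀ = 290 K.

F = 10^(1.09/10) = 1.28529
T_e = (F − 1)·T₀ = (1.28529 − 1) × 290 = 82.7 K

82.7 K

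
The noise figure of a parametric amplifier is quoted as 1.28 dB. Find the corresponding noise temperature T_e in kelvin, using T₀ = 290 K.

99.4 K

F = 10^(1.28/10) = 1.34276
T_e = (F − 1)·T₀ = (1.34276 − 1) × 290 = 99.4 K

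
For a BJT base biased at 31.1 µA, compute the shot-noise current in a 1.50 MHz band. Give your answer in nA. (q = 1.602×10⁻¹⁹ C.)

3.87 nA

I_n = √(2qI·B)
2qI·B = 2 × 1.602×10⁻¹⁹ × 3.11×10⁻⁵ × 1.50×10⁶ = 1.49×10⁻¹⁷ A²
I_n = √(1.49×10⁻¹⁷) = 3.87×10⁻⁹ A = 3.87 nA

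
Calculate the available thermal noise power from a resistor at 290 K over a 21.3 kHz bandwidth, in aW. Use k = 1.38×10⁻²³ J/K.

P_n = kTB = 1.38×10⁻²³ × 290 × 2.13×10⁴ = 8.52×10⁻¹⁷ W = 85.2 aW

85.2 aW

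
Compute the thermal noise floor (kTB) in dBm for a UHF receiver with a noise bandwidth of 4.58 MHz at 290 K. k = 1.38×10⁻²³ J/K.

P_n = kTB = 1.38×10⁻²³ × 290 × 4.58×10⁶ = 1.83×10⁻¹⁴ W
In dBm: 10 log₁₀(1.83×10⁻¹⁴ / 10⁻³) = −107.4 dBm

−107.4 dBm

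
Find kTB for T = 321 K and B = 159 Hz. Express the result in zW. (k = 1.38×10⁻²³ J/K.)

704 zW

P_n = kTB = 1.38×10⁻²³ × 321 × 1.59×10² = 7.04×10⁻¹⁹ W = 704 zW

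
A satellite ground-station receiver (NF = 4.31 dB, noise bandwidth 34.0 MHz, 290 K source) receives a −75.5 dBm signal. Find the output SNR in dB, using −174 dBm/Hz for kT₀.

Noise floor: N = −174 + 10 log₁₀(B) + NF
10 log₁₀(3.40×10⁷) = 75.31 dB
N = −174 + 75.31 + 4.31 = −94.38 dBm
SNR = P_sig − N = −75.5 − (−94.38) = 18.88 dB → 18.9 dB

18.9 dB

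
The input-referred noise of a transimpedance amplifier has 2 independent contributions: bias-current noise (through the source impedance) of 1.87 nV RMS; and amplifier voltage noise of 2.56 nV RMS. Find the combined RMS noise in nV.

3.17 nV

Uncorrelated sources add in power (mean-square): V_tot = √(ΣV_i²)
V_tot = √[(1.87×10⁻⁹)² + (2.56×10⁻⁹)²] = 3.17×10⁻⁹ V = 3.17 nV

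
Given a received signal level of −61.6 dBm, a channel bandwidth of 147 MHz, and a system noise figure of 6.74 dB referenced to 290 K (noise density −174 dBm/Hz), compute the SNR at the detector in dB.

Noise floor: N = −174 + 10 log₁₀(B) + NF
10 log₁₀(1.47×10⁸) = 81.67 dB
N = −174 + 81.67 + 6.74 = −85.59 dBm
SNR = P_sig − N = −61.6 − (−85.59) = 23.99 dB → 24.0 dB

24.0 dB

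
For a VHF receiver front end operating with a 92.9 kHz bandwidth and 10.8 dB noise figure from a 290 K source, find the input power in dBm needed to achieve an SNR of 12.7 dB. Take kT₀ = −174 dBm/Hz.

Sensitivity = −174 + 10 log₁₀(B) + NF + SNR_min
= −174 + 49.68 + 10.8 + 12.7
= −100.82 dBm → −100.8 dBm

−100.8 dBm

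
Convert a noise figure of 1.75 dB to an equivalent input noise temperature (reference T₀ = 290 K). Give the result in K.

144 K

F = 10^(1.75/10) = 1.49624
T_e = (F − 1)·T₀ = (1.49624 − 1) × 290 = 144 K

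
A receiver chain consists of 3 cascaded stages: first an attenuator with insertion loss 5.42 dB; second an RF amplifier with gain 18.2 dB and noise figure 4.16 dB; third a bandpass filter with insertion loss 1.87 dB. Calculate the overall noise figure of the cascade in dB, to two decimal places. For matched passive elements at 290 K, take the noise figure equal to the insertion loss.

9.59 dB

Convert to linear (a loss of L dB is a gain of −L dB): F_i = 10^(NF_i/10), G_i = 10^(G_i,dB/10)
  Stage 1: F_1 = 10^(5.42/10) = 3.483, G_1 = 10^(−5.42/10) = 0.2871
  Stage 2: F_2 = 10^(4.16/10) = 2.606, G_2 = 10^(18.2/10) = 66.07
  Stage 3: F_3 = 10^(1.87/10) = 1.538, G_3 = 10^(−1.87/10) = 0.6501
Friis cascade:
  F = 3.483 + (2.606 − 1)/0.2871 + (1.538 − 1)/18.97 = 9.107
NF = 10 log₁₀(9.107) = 9.59 dB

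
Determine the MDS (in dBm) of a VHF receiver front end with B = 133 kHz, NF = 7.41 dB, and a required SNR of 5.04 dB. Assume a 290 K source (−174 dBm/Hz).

−110.3 dBm

Sensitivity = −174 + 10 log₁₀(B) + NF + SNR_min
= −174 + 51.24 + 7.41 + 5.04
= −110.31 dBm → −110.3 dBm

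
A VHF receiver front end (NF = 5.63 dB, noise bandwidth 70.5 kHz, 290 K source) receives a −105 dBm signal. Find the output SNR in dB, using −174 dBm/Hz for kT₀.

14.9 dB

Noise floor: N = −174 + 10 log₁₀(B) + NF
10 log₁₀(7.05×10⁴) = 48.48 dB
N = −174 + 48.48 + 5.63 = −119.89 dBm
SNR = P_sig − N = −105 − (−119.89) = 14.89 dB → 14.9 dB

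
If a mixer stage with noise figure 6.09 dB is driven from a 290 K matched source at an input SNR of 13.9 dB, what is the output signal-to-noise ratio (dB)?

By definition F = SNR_in/SNR_out, so in dB: SNR_out = SNR_in − NF
SNR_out = 13.9 − 6.09 = 7.81 dB

7.81 dB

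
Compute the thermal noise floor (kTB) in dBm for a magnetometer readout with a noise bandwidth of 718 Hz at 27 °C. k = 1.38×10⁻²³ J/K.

−145.3 dBm

T = 27 °C + 273.15 = 300.15 K
P_n = kTB = 1.38×10⁻²³ × 300.15 × 7.18×10² = 2.97×10⁻¹⁸ W
In dBm: 10 log₁₀(2.97×10⁻¹⁸ / 10⁻³) = −145.3 dBm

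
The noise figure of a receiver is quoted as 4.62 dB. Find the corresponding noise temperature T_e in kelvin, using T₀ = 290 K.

550 K

F = 10^(4.62/10) = 2.89734
T_e = (F − 1)·T₀ = (2.89734 − 1) × 290 = 550 K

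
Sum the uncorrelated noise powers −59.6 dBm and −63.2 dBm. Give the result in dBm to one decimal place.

Convert to linear, add, convert back:
P₁ = 1.10×10⁻⁹ W, P₂ = 4.79×10⁻¹⁰ W
P_tot = 1.58×10⁻⁹ W → 10 log₁₀(P_tot / 10⁻³) = −58.0 dBm

−58.0 dBm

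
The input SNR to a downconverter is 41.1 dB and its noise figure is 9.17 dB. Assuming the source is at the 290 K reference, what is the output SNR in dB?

By definition F = SNR_in/SNR_out, so in dB: SNR_out = SNR_in − NF
SNR_out = 41.1 − 9.17 = 31.93 dB

31.93 dB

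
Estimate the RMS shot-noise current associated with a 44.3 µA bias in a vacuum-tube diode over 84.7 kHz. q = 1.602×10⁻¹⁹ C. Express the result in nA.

1.10 nA

I_n = √(2qI·B)
2qI·B = 2 × 1.602×10⁻¹⁹ × 4.43×10⁻⁵ × 8.47×10⁴ = 1.20×10⁻¹⁸ A²
I_n = √(1.20×10⁻¹⁸) = 1.10×10⁻⁹ A = 1.10 nA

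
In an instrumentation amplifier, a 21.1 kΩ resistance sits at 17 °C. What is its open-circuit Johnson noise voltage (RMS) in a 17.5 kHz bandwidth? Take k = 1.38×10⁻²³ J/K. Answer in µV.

T = 17 °C + 273.15 = 290.15 K
V_n = √(4kTRB)
4kTRB = 4 × 1.38×10⁻²³ × 290.15 × 2.11×10⁴ × 1.75×10⁴ = 5.91×10⁻¹² V²
V_n = √(5.91×10⁻¹²) = 2.43×10⁻⁶ V = 2.43 µV

2.43 µV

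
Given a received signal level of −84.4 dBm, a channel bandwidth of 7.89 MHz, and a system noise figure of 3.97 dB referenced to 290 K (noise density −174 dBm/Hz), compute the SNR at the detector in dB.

Noise floor: N = −174 + 10 log₁₀(B) + NF
10 log₁₀(7.89×10⁶) = 68.97 dB
N = −174 + 68.97 + 3.97 = −101.06 dBm
SNR = P_sig − N = −84.4 − (−101.06) = 16.66 dB → 16.7 dB

16.7 dB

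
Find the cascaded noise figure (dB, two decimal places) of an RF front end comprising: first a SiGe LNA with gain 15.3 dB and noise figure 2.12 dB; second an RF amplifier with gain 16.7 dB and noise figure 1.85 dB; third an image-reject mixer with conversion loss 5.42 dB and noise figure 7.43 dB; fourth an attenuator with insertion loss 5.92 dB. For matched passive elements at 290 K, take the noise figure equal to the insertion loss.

2.19 dB

Convert to linear (a loss of L dB is a gain of −L dB): F_i = 10^(NF_i/10), G_i = 10^(G_i,dB/10)
  Stage 1: F_1 = 10^(2.12/10) = 1.629, G_1 = 10^(15.3/10) = 33.88
  Stage 2: F_2 = 10^(1.85/10) = 1.531, G_2 = 10^(16.7/10) = 46.77
  Stage 3: F_3 = 10^(7.43/10) = 5.534, G_3 = 10^(−5.42/10) = 0.2871
  Stage 4: F_4 = 10^(5.92/10) = 3.908, G_4 = 10^(−5.92/10) = 0.2559
Friis cascade:
  F = 1.629 + (1.531 − 1)/33.88 + (5.534 − 1)/1585 + (3.908 − 1)/455.0 = 1.654
NF = 10 log₁₀(1.654) = 2.19 dB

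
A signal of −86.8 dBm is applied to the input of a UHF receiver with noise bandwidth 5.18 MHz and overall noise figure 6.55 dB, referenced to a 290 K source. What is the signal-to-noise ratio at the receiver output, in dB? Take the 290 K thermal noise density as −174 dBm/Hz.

Noise floor: N = −174 + 10 log₁₀(B) + NF
10 log₁₀(5.18×10⁶) = 67.14 dB
N = −174 + 67.14 + 6.55 = −100.31 dBm
SNR = P_sig − N = −86.8 − (−100.31) = 13.51 dB → 13.5 dB

13.5 dB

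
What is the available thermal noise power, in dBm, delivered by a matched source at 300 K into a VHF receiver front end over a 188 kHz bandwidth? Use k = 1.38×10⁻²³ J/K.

−121.1 dBm

P_n = kTB = 1.38×10⁻²³ × 300 × 1.88×10⁵ = 7.78×10⁻¹⁶ W
In dBm: 10 log₁₀(7.78×10⁻¹⁶ / 10⁻³) = −121.1 dBm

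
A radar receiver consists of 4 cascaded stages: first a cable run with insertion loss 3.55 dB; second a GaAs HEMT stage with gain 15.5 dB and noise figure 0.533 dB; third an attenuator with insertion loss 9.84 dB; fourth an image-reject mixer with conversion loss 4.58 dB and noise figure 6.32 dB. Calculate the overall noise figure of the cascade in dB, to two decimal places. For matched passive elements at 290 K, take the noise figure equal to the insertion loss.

7.10 dB

Convert to linear (a loss of L dB is a gain of −L dB): F_i = 10^(NF_i/10), G_i = 10^(G_i,dB/10)
  Stage 1: F_1 = 10^(3.55/10) = 2.265, G_1 = 10^(−3.55/10) = 0.4416
  Stage 2: F_2 = 10^(0.533/10) = 1.131, G_2 = 10^(15.5/10) = 35.48
  Stage 3: F_3 = 10^(9.84/10) = 9.638, G_3 = 10^(−9.84/10) = 0.1038
  Stage 4: F_4 = 10^(6.32/10) = 4.285, G_4 = 10^(−4.58/10) = 0.3483
Friis cascade:
  F = 2.265 + (1.131 − 1)/0.4416 + (9.638 − 1)/15.67 + (4.285 − 1)/1.626 = 5.133
NF = 10 log₁₀(5.133) = 7.10 dB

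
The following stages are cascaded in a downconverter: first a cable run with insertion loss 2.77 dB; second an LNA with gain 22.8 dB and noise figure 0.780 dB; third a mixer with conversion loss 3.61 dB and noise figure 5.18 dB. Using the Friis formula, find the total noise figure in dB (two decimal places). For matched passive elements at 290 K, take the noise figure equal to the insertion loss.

Convert to linear (a loss of L dB is a gain of −L dB): F_i = 10^(NF_i/10), G_i = 10^(G_i,dB/10)
  Stage 1: F_1 = 10^(2.77/10) = 1.892, G_1 = 10^(−2.77/10) = 0.5284
  Stage 2: F_2 = 10^(0.780/10) = 1.197, G_2 = 10^(22.8/10) = 190.5
  Stage 3: F_3 = 10^(5.18/10) = 3.296, G_3 = 10^(−3.61/10) = 0.4355
Friis cascade:
  F = 1.892 + (1.197 − 1)/0.5284 + (3.296 − 1)/100.7 = 2.287
NF = 10 log₁₀(2.287) = 3.59 dB

3.59 dB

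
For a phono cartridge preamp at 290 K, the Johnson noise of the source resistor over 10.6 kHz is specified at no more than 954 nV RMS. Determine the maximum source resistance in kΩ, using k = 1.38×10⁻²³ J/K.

Johnson–Nyquist: V_n = √(4kTRB) ⇒ R = V_n² / (4kTB)
4kTB = 4 × 1.38×10⁻²³ × 290 × 1.06×10⁴ = 1.70×10⁻¹⁶
R = (9.54×10⁻⁷)² / 1.70×10⁻¹⁶ = 5.36×10³ Ω = 5.36 kΩ

5.36 kΩ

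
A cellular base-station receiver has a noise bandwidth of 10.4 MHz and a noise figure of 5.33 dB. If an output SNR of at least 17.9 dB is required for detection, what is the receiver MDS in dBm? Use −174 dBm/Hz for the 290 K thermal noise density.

−80.6 dBm

Sensitivity = −174 + 10 log₁₀(B) + NF + SNR_min
= −174 + 70.17 + 5.33 + 17.9
= −80.60 dBm → −80.6 dBm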